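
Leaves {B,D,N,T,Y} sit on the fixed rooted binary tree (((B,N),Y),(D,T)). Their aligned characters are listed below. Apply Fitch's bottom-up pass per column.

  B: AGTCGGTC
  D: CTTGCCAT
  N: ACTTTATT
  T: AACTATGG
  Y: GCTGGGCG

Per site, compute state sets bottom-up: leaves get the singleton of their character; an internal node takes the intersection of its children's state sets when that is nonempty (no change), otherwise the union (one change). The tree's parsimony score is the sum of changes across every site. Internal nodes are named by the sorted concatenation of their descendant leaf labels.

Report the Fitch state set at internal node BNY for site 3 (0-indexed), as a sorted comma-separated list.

C,G,T

BN@0: {A} ∩ {A} = {A} (intersection, +0)
BNY@0: {A} ∪ {G} = {A,G} (union, +1)
DT@0: {C} ∪ {A} = {A,C} (union, +1)
BDNTY@0: {A,G} ∩ {A,C} = {A} (intersection, +0)
BN@1: {G} ∪ {C} = {C,G} (union, +1)
BNY@1: {C,G} ∩ {C} = {C} (intersection, +0)
DT@1: {T} ∪ {A} = {A,T} (union, +1)
BDNTY@1: {C} ∪ {A,T} = {A,C,T} (union, +1)
BN@2: {T} ∩ {T} = {T} (intersection, +0)
BNY@2: {T} ∩ {T} = {T} (intersection, +0)
DT@2: {T} ∪ {C} = {C,T} (union, +1)
BDNTY@2: {T} ∩ {C,T} = {T} (intersection, +0)
BN@3: {C} ∪ {T} = {C,T} (union, +1)
BNY@3: {C,T} ∪ {G} = {C,G,T} (union, +1)
DT@3: {G} ∪ {T} = {G,T} (union, +1)
BDNTY@3: {C,G,T} ∩ {G,T} = {G,T} (intersection, +0)
BN@4: {G} ∪ {T} = {G,T} (union, +1)
BNY@4: {G,T} ∩ {G} = {G} (intersection, +0)
DT@4: {C} ∪ {A} = {A,C} (union, +1)
BDNTY@4: {G} ∪ {A,C} = {A,C,G} (union, +1)
BN@5: {G} ∪ {A} = {A,G} (union, +1)
BNY@5: {A,G} ∩ {G} = {G} (intersection, +0)
DT@5: {C} ∪ {T} = {C,T} (union, +1)
BDNTY@5: {G} ∪ {C,T} = {C,G,T} (union, +1)
BN@6: {T} ∩ {T} = {T} (intersection, +0)
BNY@6: {T} ∪ {C} = {C,T} (union, +1)
DT@6: {A} ∪ {G} = {A,G} (union, +1)
BDNTY@6: {C,T} ∪ {A,G} = {A,C,G,T} (union, +1)
BN@7: {C} ∪ {T} = {C,T} (union, +1)
BNY@7: {C,T} ∪ {G} = {C,G,T} (union, +1)
DT@7: {T} ∪ {G} = {G,T} (union, +1)
BDNTY@7: {C,G,T} ∩ {G,T} = {G,T} (intersection, +0)
per-site changes: [2, 3, 1, 3, 3, 3, 3, 3]; total = 21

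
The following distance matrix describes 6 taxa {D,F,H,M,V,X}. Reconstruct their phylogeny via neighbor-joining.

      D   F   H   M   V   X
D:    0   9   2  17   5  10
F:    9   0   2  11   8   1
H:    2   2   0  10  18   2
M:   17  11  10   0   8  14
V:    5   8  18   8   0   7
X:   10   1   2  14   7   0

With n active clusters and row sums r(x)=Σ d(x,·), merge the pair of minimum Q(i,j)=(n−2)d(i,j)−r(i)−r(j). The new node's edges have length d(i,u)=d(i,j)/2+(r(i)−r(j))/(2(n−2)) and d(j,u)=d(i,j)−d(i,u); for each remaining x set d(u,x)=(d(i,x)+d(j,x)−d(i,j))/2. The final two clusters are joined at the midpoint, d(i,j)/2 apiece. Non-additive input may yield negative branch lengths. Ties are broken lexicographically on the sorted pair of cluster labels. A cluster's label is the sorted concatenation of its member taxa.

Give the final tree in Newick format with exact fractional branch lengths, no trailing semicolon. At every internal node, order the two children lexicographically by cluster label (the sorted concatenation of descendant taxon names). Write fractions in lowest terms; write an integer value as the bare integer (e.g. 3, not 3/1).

((((D:3,H:-1):25/8,(M:23/4,V:9/4):35/8):9/8,F:1/8):7/16,X:7/16)

1. join M+V (d=8, Q=-74) ⇒ MV; edges |M|=23/4, |V|=9/4
  updated: d(D,MV)=7, d(F,MV)=11/2, d(H,MV)=10, d(MV,X)=13/2
2. join D+H (d=2, Q=-38) ⇒ DH; edges |D|=3, |H|=-1
  updated: d(DH,F)=9/2, d(DH,MV)=15/2, d(DH,X)=5
3. join DH+MV (d=15/2, Q=-43/2) ⇒ DHMV; edges |DH|=25/8, |MV|=35/8
  updated: d(DHMV,F)=5/4, d(DHMV,X)=2
4. join DHMV+F (d=5/4, Q=-17/4) ⇒ DFHMV; edges |DHMV|=9/8, |F|=1/8
  updated: d(DFHMV,X)=7/8
5. join DFHMV+X (d=7/8) ⇒ DFHMVX; edges |DFHMV|=7/16, |X|=7/16
final tree: ((((D:3,H:-1):25/8,(M:23/4,V:9/4):35/8):9/8,F:1/8):7/16,X:7/16)
total length: 157/8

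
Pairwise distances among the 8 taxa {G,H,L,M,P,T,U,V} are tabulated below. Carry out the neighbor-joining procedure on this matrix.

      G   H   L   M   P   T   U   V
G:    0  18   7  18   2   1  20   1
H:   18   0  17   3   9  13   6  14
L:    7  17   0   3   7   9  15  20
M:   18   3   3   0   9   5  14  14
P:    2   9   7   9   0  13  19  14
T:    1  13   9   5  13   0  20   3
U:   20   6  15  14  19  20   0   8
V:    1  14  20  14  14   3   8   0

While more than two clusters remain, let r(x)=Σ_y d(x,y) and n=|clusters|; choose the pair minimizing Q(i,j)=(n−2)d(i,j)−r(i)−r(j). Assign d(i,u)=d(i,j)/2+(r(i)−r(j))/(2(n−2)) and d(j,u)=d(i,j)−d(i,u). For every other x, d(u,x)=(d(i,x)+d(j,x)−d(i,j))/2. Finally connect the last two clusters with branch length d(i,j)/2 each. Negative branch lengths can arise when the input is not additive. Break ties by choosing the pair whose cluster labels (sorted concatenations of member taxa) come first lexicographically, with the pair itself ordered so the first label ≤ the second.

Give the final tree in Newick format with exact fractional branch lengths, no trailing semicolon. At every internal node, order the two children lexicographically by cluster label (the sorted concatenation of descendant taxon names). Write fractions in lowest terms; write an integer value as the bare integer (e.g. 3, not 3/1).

1. join H+U (d=6, Q=-146) ⇒ HU; edges |H|=7/6, |U|=29/6
  updated: d(G,HU)=16, d(HU,L)=13, d(HU,M)=11/2, d(HU,P)=11, d(HU,T)=27/2, d(HU,V)=8
2. join G+V (d=1, Q=-100) ⇒ GV; edges |G|=-1, |V|=2
  updated: d(GV,HU)=23/2, d(GV,L)=13, d(GV,M)=31/2, d(GV,P)=15/2, d(GV,T)=3/2
3. join GV+T (d=3/2, Q=-85) ⇒ GTV; edges |GV|=13/8, |T|=-1/8
  updated: d(GTV,HU)=47/4, d(GTV,L)=41/4, d(GTV,M)=19/2, d(GTV,P)=19/2
4. join HU+M (d=11/2, Q=-207/4) ⇒ HMU; edges |HU|=41/8, |M|=3/8
  updated: d(GTV,HMU)=63/8, d(HMU,L)=21/4, d(HMU,P)=29/4
5. join GTV+P (d=19/2, Q=-259/8) ⇒ GPTV; edges |GTV|=183/32, |P|=121/32
  updated: d(GPTV,HMU)=45/16, d(GPTV,L)=31/8
6. join GPTV+HMU (d=45/16, Q=-191/16) ⇒ GHMPTUV; edges |GPTV|=23/32, |HMU|=67/32
  updated: d(GHMPTUV,L)=101/32
7. join GHMPTUV+L (d=101/32) ⇒ GHLMPTUV; edges |GHMPTUV|=101/64, |L|=101/64
final tree: (((((G:-1,V:2):13/8,T:-1/8):183/32,P:121/32):23/32,((H:7/6,U:29/6):41/8,M:3/8):67/32):101/64,L:101/64)
total length: 943/32

(((((G:-1,V:2):13/8,T:-1/8):183/32,P:121/32):23/32,((H:7/6,U:29/6):41/8,M:3/8):67/32):101/64,L:101/64)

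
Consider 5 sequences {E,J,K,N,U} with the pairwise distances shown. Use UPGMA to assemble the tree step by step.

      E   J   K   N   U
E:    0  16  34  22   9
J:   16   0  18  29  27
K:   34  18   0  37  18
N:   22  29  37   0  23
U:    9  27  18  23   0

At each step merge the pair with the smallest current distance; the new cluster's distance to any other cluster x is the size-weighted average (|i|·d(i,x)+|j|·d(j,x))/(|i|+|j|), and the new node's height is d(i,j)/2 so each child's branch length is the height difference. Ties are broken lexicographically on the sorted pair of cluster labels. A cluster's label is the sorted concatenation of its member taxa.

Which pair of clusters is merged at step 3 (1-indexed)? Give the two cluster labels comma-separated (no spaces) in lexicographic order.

EU,N

step 1: merge (E,U) at d=9; branch lengths E→9/2, U→9/2; new cluster EU
  updated: d(EU,J)=43/2, d(EU,K)=26, d(EU,N)=45/2
step 2: merge (J,K) at d=18; branch lengths J→9, K→9; new cluster JK
  updated: d(EU,JK)=95/4, d(JK,N)=33
step 3: merge (EU,N) at d=45/2; branch lengths EU→27/4, N→45/4; new cluster ENU
  updated: d(ENU,JK)=161/6
step 4: merge (ENU,JK) at d=161/6; branch lengths ENU→13/6, JK→53/12; new cluster EJKNU
final tree: (((E:9/2,U:9/2):27/4,N:45/4):13/6,(J:9,K:9):53/12)
total length: 619/12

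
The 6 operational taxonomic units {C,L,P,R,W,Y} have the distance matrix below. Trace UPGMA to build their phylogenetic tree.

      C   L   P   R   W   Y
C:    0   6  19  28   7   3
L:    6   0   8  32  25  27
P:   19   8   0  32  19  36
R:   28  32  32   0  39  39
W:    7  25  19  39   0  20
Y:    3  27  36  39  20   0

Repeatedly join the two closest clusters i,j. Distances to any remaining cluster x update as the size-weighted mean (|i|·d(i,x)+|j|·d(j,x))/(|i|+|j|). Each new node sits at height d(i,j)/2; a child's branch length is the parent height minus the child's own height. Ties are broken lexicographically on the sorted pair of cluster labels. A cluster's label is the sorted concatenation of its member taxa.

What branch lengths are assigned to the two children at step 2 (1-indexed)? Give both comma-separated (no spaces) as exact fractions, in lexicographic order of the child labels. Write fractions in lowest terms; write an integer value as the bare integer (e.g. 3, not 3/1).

iteration 1: select C,Y (d=3); attach at lengths (3/2, 3/2); label the merged cluster CY
  updated: d(CY,L)=33/2, d(CY,P)=55/2, d(CY,R)=67/2, d(CY,W)=27/2
iteration 2: select L,P (d=8); attach at lengths (4, 4); label the merged cluster LP
  updated: d(CY,LP)=22, d(LP,R)=32, d(LP,W)=22
iteration 3: select CY,W (d=27/2); attach at lengths (21/4, 27/4); label the merged cluster CWY
  updated: d(CWY,LP)=22, d(CWY,R)=106/3
iteration 4: select CWY,LP (d=22); attach at lengths (17/4, 7); label the merged cluster CLPWY
  updated: d(CLPWY,R)=34
iteration 5: select CLPWY,R (d=34); attach at lengths (6, 17); label the merged cluster CLPRWY
final tree: ((((C:3/2,Y:3/2):21/4,W:27/4):17/4,(L:4,P:4):7):6,R:17)
total length: 229/4

4,4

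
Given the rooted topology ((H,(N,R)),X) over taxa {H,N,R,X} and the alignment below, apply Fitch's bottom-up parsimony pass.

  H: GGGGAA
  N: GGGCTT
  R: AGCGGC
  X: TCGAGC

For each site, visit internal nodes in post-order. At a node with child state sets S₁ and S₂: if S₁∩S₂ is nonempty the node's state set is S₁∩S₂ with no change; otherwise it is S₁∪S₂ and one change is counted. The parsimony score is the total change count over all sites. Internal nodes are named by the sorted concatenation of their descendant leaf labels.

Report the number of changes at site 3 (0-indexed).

2

site 0, node NR: N={G} ∪ R={A} → {A,G} (+1)
site 0, node HNR: H={G} ∩ NR={A,G} → {G} (+0)
site 0, node HNRX: HNR={G} ∪ X={T} → {G,T} (+1)
site 1, node NR: N={G} ∩ R={G} → {G} (+0)
site 1, node HNR: H={G} ∩ NR={G} → {G} (+0)
site 1, node HNRX: HNR={G} ∪ X={C} → {C,G} (+1)
site 2, node NR: N={G} ∪ R={C} → {C,G} (+1)
site 2, node HNR: H={G} ∩ NR={C,G} → {G} (+0)
site 2, node HNRX: HNR={G} ∩ X={G} → {G} (+0)
site 3, node NR: N={C} ∪ R={G} → {C,G} (+1)
site 3, node HNR: H={G} ∩ NR={C,G} → {G} (+0)
site 3, node HNRX: HNR={G} ∪ X={A} → {A,G} (+1)
site 4, node NR: N={T} ∪ R={G} → {G,T} (+1)
site 4, node HNR: H={A} ∪ NR={G,T} → {A,G,T} (+1)
site 4, node HNRX: HNR={A,G,T} ∩ X={G} → {G} (+0)
site 5, node NR: N={T} ∪ R={C} → {C,T} (+1)
site 5, node HNR: H={A} ∪ NR={C,T} → {A,C,T} (+1)
site 5, node HNRX: HNR={A,C,T} ∩ X={C} → {C} (+0)
per-site changes: [2, 1, 1, 2, 2, 2]; total = 10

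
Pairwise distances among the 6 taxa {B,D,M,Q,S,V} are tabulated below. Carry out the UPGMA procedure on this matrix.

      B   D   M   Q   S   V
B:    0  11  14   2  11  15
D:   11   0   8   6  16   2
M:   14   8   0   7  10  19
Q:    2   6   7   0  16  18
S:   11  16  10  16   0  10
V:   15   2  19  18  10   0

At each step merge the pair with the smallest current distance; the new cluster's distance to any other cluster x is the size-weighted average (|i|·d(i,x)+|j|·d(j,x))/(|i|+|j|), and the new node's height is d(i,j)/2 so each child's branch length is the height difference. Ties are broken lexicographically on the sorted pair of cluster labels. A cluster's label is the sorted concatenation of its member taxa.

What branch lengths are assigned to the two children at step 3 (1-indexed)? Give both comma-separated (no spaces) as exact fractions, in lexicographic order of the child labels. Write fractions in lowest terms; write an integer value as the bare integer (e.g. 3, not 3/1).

step 1: merge (B,Q) at d=2; branch lengths B→1, Q→1; new cluster BQ
  updated: d(BQ,D)=17/2, d(BQ,M)=21/2, d(BQ,S)=27/2, d(BQ,V)=33/2
step 2: merge (D,V) at d=2; branch lengths D→1, V→1; new cluster DV
  updated: d(BQ,DV)=25/2, d(DV,M)=27/2, d(DV,S)=13
step 3: merge (M,S) at d=10; branch lengths M→5, S→5; new cluster MS
  updated: d(BQ,MS)=12, d(DV,MS)=53/4
step 4: merge (BQ,MS) at d=12; branch lengths BQ→5, MS→1; new cluster BMQS
  updated: d(BMQS,DV)=103/8
step 5: merge (BMQS,DV) at d=103/8; branch lengths BMQS→7/16, DV→87/16; new cluster BDMQSV
final tree: (((B:1,Q:1):5,(M:5,S:5):1):7/16,(D:1,V:1):87/16)
total length: 207/8

5,5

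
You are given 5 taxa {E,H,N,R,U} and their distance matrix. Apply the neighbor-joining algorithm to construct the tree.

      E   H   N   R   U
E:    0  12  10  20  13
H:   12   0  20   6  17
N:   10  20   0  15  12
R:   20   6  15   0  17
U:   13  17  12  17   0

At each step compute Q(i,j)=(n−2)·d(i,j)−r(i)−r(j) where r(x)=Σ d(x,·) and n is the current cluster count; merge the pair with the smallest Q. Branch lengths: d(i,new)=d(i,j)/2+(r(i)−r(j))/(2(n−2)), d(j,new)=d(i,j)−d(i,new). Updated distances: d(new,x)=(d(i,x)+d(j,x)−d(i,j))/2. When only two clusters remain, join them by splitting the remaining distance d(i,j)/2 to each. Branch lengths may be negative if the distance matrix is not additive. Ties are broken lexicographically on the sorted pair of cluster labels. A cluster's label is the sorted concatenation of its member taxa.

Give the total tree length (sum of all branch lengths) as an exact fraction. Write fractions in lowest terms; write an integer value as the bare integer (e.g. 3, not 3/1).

step 1: merge (H,R) at d=6, Q=-95; branch lengths H→5/2, R→7/2; new cluster HR
  updated: d(E,HR)=13, d(HR,N)=29/2, d(HR,U)=14
step 2: merge (E,N) at d=10, Q=-105/2; branch lengths E→39/8, N→41/8; new cluster EN
  updated: d(EN,HR)=35/4, d(EN,U)=15/2
step 3: merge (EN,HR) at d=35/4, Q=-121/4; branch lengths EN→9/8, HR→61/8; new cluster EHNR
  updated: d(EHNR,U)=51/8
step 4: merge (EHNR,U) at d=51/8; branch lengths EHNR→51/16, U→51/16; new cluster EHNRU
final tree: (((E:39/8,N:41/8):9/8,(H:5/2,R:7/2):61/8):51/16,U:51/16)
total length: 249/8

249/8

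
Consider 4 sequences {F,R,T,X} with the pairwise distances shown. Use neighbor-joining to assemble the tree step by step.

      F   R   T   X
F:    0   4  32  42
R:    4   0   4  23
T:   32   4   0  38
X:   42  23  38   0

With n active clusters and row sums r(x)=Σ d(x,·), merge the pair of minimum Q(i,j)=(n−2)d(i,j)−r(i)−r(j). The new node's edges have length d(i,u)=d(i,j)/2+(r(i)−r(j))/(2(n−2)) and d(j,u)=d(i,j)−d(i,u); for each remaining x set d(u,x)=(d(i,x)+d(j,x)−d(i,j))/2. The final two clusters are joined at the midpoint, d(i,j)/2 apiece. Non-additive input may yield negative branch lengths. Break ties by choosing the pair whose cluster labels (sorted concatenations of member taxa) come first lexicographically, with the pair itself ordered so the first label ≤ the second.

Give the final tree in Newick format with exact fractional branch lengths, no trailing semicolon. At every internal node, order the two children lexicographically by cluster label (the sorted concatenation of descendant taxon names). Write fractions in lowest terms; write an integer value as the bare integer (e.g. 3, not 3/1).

iteration 1: select F,R (d=4, Q=-101); attach at lengths (55/4, -39/4); label the merged cluster FR
  updated: d(FR,T)=16, d(FR,X)=61/2
iteration 2: select FR,T (d=16, Q=-169/2); attach at lengths (17/4, 47/4); label the merged cluster FRT
  updated: d(FRT,X)=105/4
iteration 3: select FRT,X (d=105/4); attach at lengths (105/8, 105/8); label the merged cluster FRTX
final tree: (((F:55/4,R:-39/4):17/4,T:47/4):105/8,X:105/8)
total length: 185/4

(((F:55/4,R:-39/4):17/4,T:47/4):105/8,X:105/8)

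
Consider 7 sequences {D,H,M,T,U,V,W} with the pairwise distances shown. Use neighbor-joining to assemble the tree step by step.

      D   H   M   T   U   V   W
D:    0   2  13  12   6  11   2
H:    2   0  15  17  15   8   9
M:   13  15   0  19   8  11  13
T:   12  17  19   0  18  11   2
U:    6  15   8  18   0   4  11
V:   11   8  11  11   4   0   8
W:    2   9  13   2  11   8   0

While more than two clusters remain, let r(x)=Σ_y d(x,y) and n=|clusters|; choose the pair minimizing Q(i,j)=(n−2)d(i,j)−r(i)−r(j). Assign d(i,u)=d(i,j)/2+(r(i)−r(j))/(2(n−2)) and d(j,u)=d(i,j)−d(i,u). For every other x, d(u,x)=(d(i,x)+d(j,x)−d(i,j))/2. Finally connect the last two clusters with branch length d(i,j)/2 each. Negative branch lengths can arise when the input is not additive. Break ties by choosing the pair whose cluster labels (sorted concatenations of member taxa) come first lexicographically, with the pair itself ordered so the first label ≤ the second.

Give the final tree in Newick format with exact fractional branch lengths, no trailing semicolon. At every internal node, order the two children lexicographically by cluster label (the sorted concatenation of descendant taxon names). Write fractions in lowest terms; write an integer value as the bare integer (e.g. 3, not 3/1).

(((((D:-3/4,H:11/4):3,(T:22/5,W:-12/5):5):23/8,V:13/8):15/8,M:51/8):13/16,U:13/16)

step 1: merge (T,W) at d=2, Q=-114; branch lengths T→22/5, W→-12/5; new cluster TW
  updated: d(D,TW)=6, d(H,TW)=12, d(M,TW)=15, d(TW,U)=27/2, d(TW,V)=17/2
step 2: merge (D,H) at d=2, Q=-82; branch lengths D→-3/4, H→11/4; new cluster DH
  updated: d(DH,M)=13, d(DH,TW)=8, d(DH,U)=19/2, d(DH,V)=17/2
step 3: merge (DH,TW) at d=8, Q=-60; branch lengths DH→3, TW→5; new cluster DHTW
  updated: d(DHTW,M)=10, d(DHTW,U)=15/2, d(DHTW,V)=9/2
step 4: merge (DHTW,V) at d=9/2, Q=-65/2; branch lengths DHTW→23/8, V→13/8; new cluster DHTVW
  updated: d(DHTVW,M)=33/4, d(DHTVW,U)=7/2
step 5: merge (DHTVW,M) at d=33/4, Q=-79/4; branch lengths DHTVW→15/8, M→51/8; new cluster DHMTVW
  updated: d(DHMTVW,U)=13/8
step 6: merge (DHMTVW,U) at d=13/8; branch lengths DHMTVW→13/16, U→13/16; new cluster DHMTUVW
final tree: (((((D:-3/4,H:11/4):3,(T:22/5,W:-12/5):5):23/8,V:13/8):15/8,M:51/8):13/16,U:13/16)
total length: 211/8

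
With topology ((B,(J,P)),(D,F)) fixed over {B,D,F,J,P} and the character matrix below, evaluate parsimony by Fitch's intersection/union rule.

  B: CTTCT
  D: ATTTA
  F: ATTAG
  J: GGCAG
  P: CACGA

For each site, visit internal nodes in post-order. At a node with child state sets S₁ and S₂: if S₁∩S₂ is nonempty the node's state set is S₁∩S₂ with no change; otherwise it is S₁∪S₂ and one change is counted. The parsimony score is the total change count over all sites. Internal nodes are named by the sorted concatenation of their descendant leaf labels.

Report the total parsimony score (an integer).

11

site 0, node JP: J={G} ∪ P={C} → {C,G} (+1)
site 0, node BJP: B={C} ∩ JP={C,G} → {C} (+0)
site 0, node DF: D={A} ∩ F={A} → {A} (+0)
site 0, node BDFJP: BJP={C} ∪ DF={A} → {A,C} (+1)
site 1, node JP: J={G} ∪ P={A} → {A,G} (+1)
site 1, node BJP: B={T} ∪ JP={A,G} → {A,G,T} (+1)
site 1, node DF: D={T} ∩ F={T} → {T} (+0)
site 1, node BDFJP: BJP={A,G,T} ∩ DF={T} → {T} (+0)
site 2, node JP: J={C} ∩ P={C} → {C} (+0)
site 2, node BJP: B={T} ∪ JP={C} → {C,T} (+1)
site 2, node DF: D={T} ∩ F={T} → {T} (+0)
site 2, node BDFJP: BJP={C,T} ∩ DF={T} → {T} (+0)
site 3, node JP: J={A} ∪ P={G} → {A,G} (+1)
site 3, node BJP: B={C} ∪ JP={A,G} → {A,C,G} (+1)
site 3, node DF: D={T} ∪ F={A} → {A,T} (+1)
site 3, node BDFJP: BJP={A,C,G} ∩ DF={A,T} → {A} (+0)
site 4, node JP: J={G} ∪ P={A} → {A,G} (+1)
site 4, node BJP: B={T} ∪ JP={A,G} → {A,G,T} (+1)
site 4, node DF: D={A} ∪ F={G} → {A,G} (+1)
site 4, node BDFJP: BJP={A,G,T} ∩ DF={A,G} → {A,G} (+0)
per-site changes: [2, 2, 1, 3, 3]; total = 11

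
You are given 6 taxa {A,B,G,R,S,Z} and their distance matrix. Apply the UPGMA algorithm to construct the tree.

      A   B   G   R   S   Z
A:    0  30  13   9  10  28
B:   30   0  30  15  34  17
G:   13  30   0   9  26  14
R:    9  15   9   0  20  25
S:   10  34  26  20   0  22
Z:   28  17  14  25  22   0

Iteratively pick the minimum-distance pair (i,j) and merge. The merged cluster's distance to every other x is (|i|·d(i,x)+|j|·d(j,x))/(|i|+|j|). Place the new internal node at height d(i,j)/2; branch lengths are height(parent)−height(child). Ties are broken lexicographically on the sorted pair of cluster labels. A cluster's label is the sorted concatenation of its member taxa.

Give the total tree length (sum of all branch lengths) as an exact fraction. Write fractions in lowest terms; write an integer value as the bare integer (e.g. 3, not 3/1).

1. join A+R (d=9) ⇒ AR; edges |A|=9/2, |R|=9/2
  updated: d(AR,B)=45/2, d(AR,G)=11, d(AR,S)=15, d(AR,Z)=53/2
2. join AR+G (d=11) ⇒ AGR; edges |AR|=1, |G|=11/2
  updated: d(AGR,B)=25, d(AGR,S)=56/3, d(AGR,Z)=67/3
3. join B+Z (d=17) ⇒ BZ; edges |B|=17/2, |Z|=17/2
  updated: d(AGR,BZ)=71/3, d(BZ,S)=28
4. join AGR+S (d=56/3) ⇒ AGRS; edges |AGR|=23/6, |S|=28/3
  updated: d(AGRS,BZ)=99/4
5. join AGRS+BZ (d=99/4) ⇒ ABGRSZ; edges |AGRS|=73/24, |BZ|=31/8
final tree: ((((A:9/2,R:9/2):1,G:11/2):23/6,S:28/3):73/24,(B:17/2,Z:17/2):31/8)
total length: 631/12

631/12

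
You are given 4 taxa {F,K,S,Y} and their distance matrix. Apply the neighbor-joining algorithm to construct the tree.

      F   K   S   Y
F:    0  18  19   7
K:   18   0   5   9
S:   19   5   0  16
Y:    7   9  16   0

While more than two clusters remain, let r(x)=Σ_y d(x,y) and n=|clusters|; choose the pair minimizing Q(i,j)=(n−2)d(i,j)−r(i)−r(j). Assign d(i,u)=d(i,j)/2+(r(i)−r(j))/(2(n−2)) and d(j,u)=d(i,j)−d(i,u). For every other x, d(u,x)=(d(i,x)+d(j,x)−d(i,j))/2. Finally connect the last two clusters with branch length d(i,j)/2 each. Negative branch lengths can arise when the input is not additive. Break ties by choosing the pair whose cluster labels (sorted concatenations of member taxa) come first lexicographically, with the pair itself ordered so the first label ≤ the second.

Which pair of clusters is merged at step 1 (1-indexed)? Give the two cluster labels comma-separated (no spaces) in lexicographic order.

1. join F+Y (d=7, Q=-62) ⇒ FY; edges |F|=13/2, |Y|=1/2
  updated: d(FY,K)=10, d(FY,S)=14
2. join FY+K (d=10, Q=-29) ⇒ FKY; edges |FY|=19/2, |K|=1/2
  updated: d(FKY,S)=9/2
3. join FKY+S (d=9/2) ⇒ FKSY; edges |FKY|=9/4, |S|=9/4
final tree: (((F:13/2,Y:1/2):19/2,K:1/2):9/4,S:9/4)
total length: 43/2

F,Y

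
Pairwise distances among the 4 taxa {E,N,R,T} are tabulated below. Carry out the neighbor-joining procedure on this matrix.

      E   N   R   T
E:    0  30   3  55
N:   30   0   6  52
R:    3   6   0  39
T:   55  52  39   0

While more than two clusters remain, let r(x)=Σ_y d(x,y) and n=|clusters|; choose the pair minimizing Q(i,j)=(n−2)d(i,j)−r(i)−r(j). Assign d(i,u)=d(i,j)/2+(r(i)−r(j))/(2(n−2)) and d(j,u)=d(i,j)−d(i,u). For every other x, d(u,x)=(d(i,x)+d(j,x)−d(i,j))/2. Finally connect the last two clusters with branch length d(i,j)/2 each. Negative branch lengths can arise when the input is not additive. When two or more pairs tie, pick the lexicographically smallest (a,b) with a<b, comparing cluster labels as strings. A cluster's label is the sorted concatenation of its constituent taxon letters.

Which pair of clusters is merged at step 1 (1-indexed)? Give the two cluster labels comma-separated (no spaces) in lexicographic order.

E,R

step 1: merge (E,R) at d=3, Q=-130; branch lengths E→23/2, R→-17/2; new cluster ER
  updated: d(ER,N)=33/2, d(ER,T)=91/2
step 2: merge (ER,N) at d=33/2, Q=-114; branch lengths ER→5, N→23/2; new cluster ENR
  updated: d(ENR,T)=81/2
step 3: merge (ENR,T) at d=81/2; branch lengths ENR→81/4, T→81/4; new cluster ENRT
final tree: (((E:23/2,R:-17/2):5,N:23/2):81/4,T:81/4)
total length: 60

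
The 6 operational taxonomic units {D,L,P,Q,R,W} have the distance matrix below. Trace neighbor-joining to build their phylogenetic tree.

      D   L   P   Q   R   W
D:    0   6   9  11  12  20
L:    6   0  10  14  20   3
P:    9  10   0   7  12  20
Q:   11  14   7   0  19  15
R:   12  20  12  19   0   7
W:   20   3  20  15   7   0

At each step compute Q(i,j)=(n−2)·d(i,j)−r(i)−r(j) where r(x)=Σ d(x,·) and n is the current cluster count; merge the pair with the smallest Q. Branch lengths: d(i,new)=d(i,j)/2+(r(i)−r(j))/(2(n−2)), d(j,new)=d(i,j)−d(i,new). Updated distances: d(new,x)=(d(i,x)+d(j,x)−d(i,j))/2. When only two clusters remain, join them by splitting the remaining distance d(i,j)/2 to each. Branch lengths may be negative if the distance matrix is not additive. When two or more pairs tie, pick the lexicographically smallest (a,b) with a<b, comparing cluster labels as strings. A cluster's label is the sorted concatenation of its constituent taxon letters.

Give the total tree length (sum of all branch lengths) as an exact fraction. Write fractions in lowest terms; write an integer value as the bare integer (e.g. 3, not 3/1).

1. join R+W (d=7, Q=-107) ⇒ RW; edges |R|=33/8, |W|=23/8
  updated: d(D,RW)=25/2, d(L,RW)=8, d(P,RW)=25/2, d(Q,RW)=27/2
2. join P+Q (d=7, Q=-63) ⇒ PQ; edges |P|=7/3, |Q|=14/3
  updated: d(D,PQ)=13/2, d(L,PQ)=17/2, d(PQ,RW)=19/2
3. join D+PQ (d=13/2, Q=-73/2) ⇒ DPQ; edges |D|=27/8, |PQ|=25/8
  updated: d(DPQ,L)=4, d(DPQ,RW)=31/4
4. join DPQ+L (d=4, Q=-79/4) ⇒ DLPQ; edges |DPQ|=15/8, |L|=17/8
  updated: d(DLPQ,RW)=47/8
5. join DLPQ+RW (d=47/8) ⇒ DLPQRW; edges |DLPQ|=47/16, |RW|=47/16
final tree: (((D:27/8,(P:7/3,Q:14/3):25/8):15/8,L:17/8):47/16,(R:33/8,W:23/8):47/16)
total length: 243/8

243/8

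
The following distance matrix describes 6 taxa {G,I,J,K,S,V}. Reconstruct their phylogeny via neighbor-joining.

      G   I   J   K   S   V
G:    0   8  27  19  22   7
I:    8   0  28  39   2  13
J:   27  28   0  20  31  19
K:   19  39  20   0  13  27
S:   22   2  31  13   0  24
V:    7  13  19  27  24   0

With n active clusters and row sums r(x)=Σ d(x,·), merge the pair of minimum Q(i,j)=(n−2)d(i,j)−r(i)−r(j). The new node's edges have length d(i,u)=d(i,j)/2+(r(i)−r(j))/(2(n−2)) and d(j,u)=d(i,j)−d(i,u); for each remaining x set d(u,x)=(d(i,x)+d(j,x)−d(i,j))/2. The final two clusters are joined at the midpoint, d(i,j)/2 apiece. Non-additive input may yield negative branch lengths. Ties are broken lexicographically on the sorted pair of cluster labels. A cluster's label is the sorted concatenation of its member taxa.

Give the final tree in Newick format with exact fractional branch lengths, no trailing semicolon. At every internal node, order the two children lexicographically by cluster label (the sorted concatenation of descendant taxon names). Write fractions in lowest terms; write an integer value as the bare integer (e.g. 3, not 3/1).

(((G:21/8,V:35/8):5/2,(I:3/4,S:5/4):39/4):7/2,(J:127/12,K:113/12):7/2)

iteration 1: select I,S (d=2, Q=-174); attach at lengths (3/4, 5/4); label the merged cluster IS
  updated: d(G,IS)=14, d(IS,J)=57/2, d(IS,K)=25, d(IS,V)=35/2
iteration 2: select J,K (d=20, Q=-251/2); attach at lengths (127/12, 113/12); label the merged cluster JK
  updated: d(G,JK)=13, d(IS,JK)=67/4, d(JK,V)=13
iteration 3: select G,V (d=7, Q=-115/2); attach at lengths (21/8, 35/8); label the merged cluster GV
  updated: d(GV,IS)=49/4, d(GV,JK)=19/2
iteration 4: select GV,IS (d=49/4, Q=-77/2); attach at lengths (5/2, 39/4); label the merged cluster GISV
  updated: d(GISV,JK)=7
iteration 5: select GISV,JK (d=7); attach at lengths (7/2, 7/2); label the merged cluster GIJKSV
final tree: (((G:21/8,V:35/8):5/2,(I:3/4,S:5/4):39/4):7/2,(J:127/12,K:113/12):7/2)
total length: 193/4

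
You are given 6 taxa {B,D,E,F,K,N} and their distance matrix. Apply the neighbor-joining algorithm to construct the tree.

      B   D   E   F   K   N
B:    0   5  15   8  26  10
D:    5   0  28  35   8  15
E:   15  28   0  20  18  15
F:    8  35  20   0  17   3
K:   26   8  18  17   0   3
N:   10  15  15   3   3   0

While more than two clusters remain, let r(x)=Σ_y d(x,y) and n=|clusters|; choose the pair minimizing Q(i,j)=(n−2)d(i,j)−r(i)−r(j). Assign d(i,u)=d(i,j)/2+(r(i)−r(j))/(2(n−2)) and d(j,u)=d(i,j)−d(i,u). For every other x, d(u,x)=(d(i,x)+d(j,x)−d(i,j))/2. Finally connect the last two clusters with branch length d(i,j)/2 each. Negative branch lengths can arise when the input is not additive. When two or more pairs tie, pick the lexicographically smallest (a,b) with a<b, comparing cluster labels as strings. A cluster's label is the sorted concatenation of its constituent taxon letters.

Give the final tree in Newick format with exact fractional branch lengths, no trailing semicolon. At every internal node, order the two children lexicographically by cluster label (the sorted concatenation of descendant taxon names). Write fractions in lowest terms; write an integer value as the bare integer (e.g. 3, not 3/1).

iteration 1: select B,D (d=5, Q=-135); attach at lengths (-7/8, 47/8); label the merged cluster BD
  updated: d(BD,E)=19, d(BD,F)=19, d(BD,K)=29/2, d(BD,N)=10
iteration 2: select F,N (d=3, Q=-81); attach at lengths (37/6, -19/6); label the merged cluster FN
  updated: d(BD,FN)=13, d(E,FN)=16, d(FN,K)=17/2
iteration 3: select BD,E (d=19, Q=-123/2); attach at lengths (63/8, 89/8); label the merged cluster BDE
  updated: d(BDE,FN)=5, d(BDE,K)=27/4
iteration 4: select BDE,FN (d=5, Q=-81/4); attach at lengths (13/8, 27/8); label the merged cluster BDEFN
  updated: d(BDEFN,K)=41/8
iteration 5: select BDEFN,K (d=41/8); attach at lengths (41/16, 41/16); label the merged cluster BDEFKN
final tree: ((((B:-7/8,D:47/8):63/8,E:89/8):13/8,(F:37/6,N:-19/6):27/8):41/16,K:41/16)
total length: 297/8

((((B:-7/8,D:47/8):63/8,E:89/8):13/8,(F:37/6,N:-19/6):27/8):41/16,K:41/16)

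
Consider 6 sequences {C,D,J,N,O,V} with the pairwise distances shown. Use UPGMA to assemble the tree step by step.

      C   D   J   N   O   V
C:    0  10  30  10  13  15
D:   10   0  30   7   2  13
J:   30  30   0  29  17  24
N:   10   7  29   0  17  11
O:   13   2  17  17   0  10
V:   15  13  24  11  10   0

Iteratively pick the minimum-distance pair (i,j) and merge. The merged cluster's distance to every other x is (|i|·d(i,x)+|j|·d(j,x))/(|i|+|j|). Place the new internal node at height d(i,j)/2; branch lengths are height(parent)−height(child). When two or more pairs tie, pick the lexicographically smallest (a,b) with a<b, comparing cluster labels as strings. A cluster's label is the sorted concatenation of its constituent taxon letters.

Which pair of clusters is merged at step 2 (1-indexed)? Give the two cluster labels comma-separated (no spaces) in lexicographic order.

C,N

iteration 1: select D,O (d=2); attach at lengths (1, 1); label the merged cluster DO
  updated: d(C,DO)=23/2, d(DO,J)=47/2, d(DO,N)=12, d(DO,V)=23/2
iteration 2: select C,N (d=10); attach at lengths (5, 5); label the merged cluster CN
  updated: d(CN,DO)=47/4, d(CN,J)=59/2, d(CN,V)=13
iteration 3: select DO,V (d=23/2); attach at lengths (19/4, 23/4); label the merged cluster DOV
  updated: d(CN,DOV)=73/6, d(DOV,J)=71/3
iteration 4: select CN,DOV (d=73/6); attach at lengths (13/12, 1/3); label the merged cluster CDNOV
  updated: d(CDNOV,J)=26
iteration 5: select CDNOV,J (d=26); attach at lengths (83/12, 13); label the merged cluster CDJNOV
final tree: (((C:5,N:5):13/12,((D:1,O:1):19/4,V:23/4):1/3):83/12,J:13)
total length: 263/6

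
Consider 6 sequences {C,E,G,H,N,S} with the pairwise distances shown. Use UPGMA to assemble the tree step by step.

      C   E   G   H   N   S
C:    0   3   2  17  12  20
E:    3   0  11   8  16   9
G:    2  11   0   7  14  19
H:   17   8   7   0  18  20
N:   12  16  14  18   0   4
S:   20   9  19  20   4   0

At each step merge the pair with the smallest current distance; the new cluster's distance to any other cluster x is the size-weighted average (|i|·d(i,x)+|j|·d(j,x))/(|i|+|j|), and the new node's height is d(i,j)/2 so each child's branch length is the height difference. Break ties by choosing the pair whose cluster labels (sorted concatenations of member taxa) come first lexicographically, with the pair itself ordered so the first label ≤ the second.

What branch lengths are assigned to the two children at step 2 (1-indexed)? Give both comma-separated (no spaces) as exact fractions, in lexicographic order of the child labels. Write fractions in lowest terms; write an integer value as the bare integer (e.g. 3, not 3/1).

2,2

1. join C+G (d=2) ⇒ CG; edges |C|=1, |G|=1
  updated: d(CG,E)=7, d(CG,H)=12, d(CG,N)=13, d(CG,S)=39/2
2. join N+S (d=4) ⇒ NS; edges |N|=2, |S|=2
  updated: d(CG,NS)=65/4, d(E,NS)=25/2, d(H,NS)=19
3. join CG+E (d=7) ⇒ CEG; edges |CG|=5/2, |E|=7/2
  updated: d(CEG,H)=32/3, d(CEG,NS)=15
4. join CEG+H (d=32/3) ⇒ CEGH; edges |CEG|=11/6, |H|=16/3
  updated: d(CEGH,NS)=16
5. join CEGH+NS (d=16) ⇒ CEGHNS; edges |CEGH|=8/3, |NS|=6
final tree: ((((C:1,G:1):5/2,E:7/2):11/6,H:16/3):8/3,(N:2,S:2):6)
total length: 167/6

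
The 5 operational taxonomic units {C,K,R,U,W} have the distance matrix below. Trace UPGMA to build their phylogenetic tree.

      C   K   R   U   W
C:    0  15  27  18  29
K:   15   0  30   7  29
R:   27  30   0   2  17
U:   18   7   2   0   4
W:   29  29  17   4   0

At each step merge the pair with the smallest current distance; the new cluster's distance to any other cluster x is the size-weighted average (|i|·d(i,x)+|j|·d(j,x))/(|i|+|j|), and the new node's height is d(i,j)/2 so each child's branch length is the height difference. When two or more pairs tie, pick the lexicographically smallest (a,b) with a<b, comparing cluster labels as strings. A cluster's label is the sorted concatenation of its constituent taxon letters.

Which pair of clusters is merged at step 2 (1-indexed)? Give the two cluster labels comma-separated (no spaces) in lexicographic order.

RU,W

step 1: merge (R,U) at d=2; branch lengths R→1, U→1; new cluster RU
  updated: d(C,RU)=45/2, d(K,RU)=37/2, d(RU,W)=21/2
step 2: merge (RU,W) at d=21/2; branch lengths RU→17/4, W→21/4; new cluster RUW
  updated: d(C,RUW)=74/3, d(K,RUW)=22
step 3: merge (C,K) at d=15; branch lengths C→15/2, K→15/2; new cluster CK
  updated: d(CK,RUW)=70/3
step 4: merge (CK,RUW) at d=70/3; branch lengths CK→25/6, RUW→77/12; new cluster CKRUW
final tree: ((C:15/2,K:15/2):25/6,((R:1,U:1):17/4,W:21/4):77/12)
total length: 445/12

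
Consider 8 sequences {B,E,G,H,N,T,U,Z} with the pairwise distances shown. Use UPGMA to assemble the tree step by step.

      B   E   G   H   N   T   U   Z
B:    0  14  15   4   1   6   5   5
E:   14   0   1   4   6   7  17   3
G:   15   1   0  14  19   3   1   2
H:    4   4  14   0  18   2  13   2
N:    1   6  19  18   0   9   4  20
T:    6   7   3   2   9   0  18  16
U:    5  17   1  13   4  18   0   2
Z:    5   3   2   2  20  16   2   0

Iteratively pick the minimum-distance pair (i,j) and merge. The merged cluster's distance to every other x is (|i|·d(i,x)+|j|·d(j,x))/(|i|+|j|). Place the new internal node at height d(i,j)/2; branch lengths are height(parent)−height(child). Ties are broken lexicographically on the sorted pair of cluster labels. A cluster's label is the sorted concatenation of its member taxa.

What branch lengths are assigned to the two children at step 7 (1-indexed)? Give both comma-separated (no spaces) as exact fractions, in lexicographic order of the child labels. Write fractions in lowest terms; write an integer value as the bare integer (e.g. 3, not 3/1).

17/32,73/32

1. join B+N (d=1) ⇒ BN; edges |B|=1/2, |N|=1/2
  updated: d(BN,E)=10, d(BN,G)=17, d(BN,H)=11, d(BN,T)=15/2, d(BN,U)=9/2, d(BN,Z)=25/2
2. join E+G (d=1) ⇒ EG; edges |E|=1/2, |G|=1/2
  updated: d(BN,EG)=27/2, d(EG,H)=9, d(EG,T)=5, d(EG,U)=9, d(EG,Z)=5/2
3. join H+T (d=2) ⇒ HT; edges |H|=1, |T|=1
  updated: d(BN,HT)=37/4, d(EG,HT)=7, d(HT,U)=31/2, d(HT,Z)=9
4. join U+Z (d=2) ⇒ UZ; edges |U|=1, |Z|=1
  updated: d(BN,UZ)=17/2, d(EG,UZ)=23/4, d(HT,UZ)=49/4
5. join EG+UZ (d=23/4) ⇒ EGUZ; edges |EG|=19/8, |UZ|=15/8
  updated: d(BN,EGUZ)=11, d(EGUZ,HT)=77/8
6. join BN+HT (d=37/4) ⇒ BHNT; edges |BN|=33/8, |HT|=29/8
  updated: d(BHNT,EGUZ)=165/16
7. join BHNT+EGUZ (d=165/16) ⇒ BEGHNTUZ; edges |BHNT|=17/32, |EGUZ|=73/32
final tree: (((B:1/2,N:1/2):33/8,(H:1,T:1):29/8):17/32,((E:1/2,G:1/2):19/8,(U:1,Z:1):15/8):73/32)
total length: 333/16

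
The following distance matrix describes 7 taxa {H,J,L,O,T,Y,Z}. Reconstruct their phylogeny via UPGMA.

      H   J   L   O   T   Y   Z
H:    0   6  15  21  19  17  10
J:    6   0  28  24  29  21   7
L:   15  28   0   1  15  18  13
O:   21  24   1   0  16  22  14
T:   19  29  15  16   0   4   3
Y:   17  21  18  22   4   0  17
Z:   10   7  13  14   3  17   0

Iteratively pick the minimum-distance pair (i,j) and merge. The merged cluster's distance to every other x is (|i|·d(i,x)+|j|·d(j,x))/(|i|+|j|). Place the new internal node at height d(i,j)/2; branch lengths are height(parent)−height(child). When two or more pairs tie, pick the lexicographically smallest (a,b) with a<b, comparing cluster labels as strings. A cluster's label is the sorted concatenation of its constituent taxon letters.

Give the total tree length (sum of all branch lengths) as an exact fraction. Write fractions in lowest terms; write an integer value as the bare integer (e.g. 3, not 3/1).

2251/60

iteration 1: select L,O (d=1); attach at lengths (1/2, 1/2); label the merged cluster LO
  updated: d(H,LO)=18, d(J,LO)=26, d(LO,T)=31/2, d(LO,Y)=20, d(LO,Z)=27/2
iteration 2: select T,Z (d=3); attach at lengths (3/2, 3/2); label the merged cluster TZ
  updated: d(H,TZ)=29/2, d(J,TZ)=18, d(LO,TZ)=29/2, d(TZ,Y)=21/2
iteration 3: select H,J (d=6); attach at lengths (3, 3); label the merged cluster HJ
  updated: d(HJ,LO)=22, d(HJ,TZ)=65/4, d(HJ,Y)=19
iteration 4: select TZ,Y (d=21/2); attach at lengths (15/4, 21/4); label the merged cluster TYZ
  updated: d(HJ,TYZ)=103/6, d(LO,TYZ)=49/3
iteration 5: select LO,TYZ (d=49/3); attach at lengths (23/3, 35/12); label the merged cluster LOTYZ
  updated: d(HJ,LOTYZ)=191/10
iteration 6: select HJ,LOTYZ (d=191/10); attach at lengths (131/20, 83/60); label the merged cluster HJLOTYZ
final tree: ((H:3,J:3):131/20,((L:1/2,O:1/2):23/3,((T:3/2,Z:3/2):15/4,Y:21/4):35/12):83/60)
total length: 2251/60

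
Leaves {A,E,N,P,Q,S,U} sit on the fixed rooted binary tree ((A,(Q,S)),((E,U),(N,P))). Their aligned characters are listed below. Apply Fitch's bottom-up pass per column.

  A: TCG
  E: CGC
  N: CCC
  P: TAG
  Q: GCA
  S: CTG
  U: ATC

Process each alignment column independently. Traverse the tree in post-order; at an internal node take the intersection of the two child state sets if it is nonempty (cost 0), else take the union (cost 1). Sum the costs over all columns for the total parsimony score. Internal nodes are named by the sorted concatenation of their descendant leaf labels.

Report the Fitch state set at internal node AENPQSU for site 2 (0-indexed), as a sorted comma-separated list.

C,G

[col 0] QS: children Q:{G}, S:{C} ∪→ {C,G}; cost 1
[col 0] AQS: children A:{T}, QS:{C,G} ∪→ {C,G,T}; cost 1
[col 0] EU: children E:{C}, U:{A} ∪→ {A,C}; cost 1
[col 0] NP: children N:{C}, P:{T} ∪→ {C,T}; cost 1
[col 0] ENPU: children EU:{A,C}, NP:{C,T} ∩→ {C}; cost 0
[col 0] AENPQSU: children AQS:{C,G,T}, ENPU:{C} ∩→ {C}; cost 0
[col 1] QS: children Q:{C}, S:{T} ∪→ {C,T}; cost 1
[col 1] AQS: children A:{C}, QS:{C,T} ∩→ {C}; cost 0
[col 1] EU: children E:{G}, U:{T} ∪→ {G,T}; cost 1
[col 1] NP: children N:{C}, P:{A} ∪→ {A,C}; cost 1
[col 1] ENPU: children EU:{G,T}, NP:{A,C} ∪→ {A,C,G,T}; cost 1
[col 1] AENPQSU: children AQS:{C}, ENPU:{A,C,G,T} ∩→ {C}; cost 0
[col 2] QS: children Q:{A}, S:{G} ∪→ {A,G}; cost 1
[col 2] AQS: children A:{G}, QS:{A,G} ∩→ {G}; cost 0
[col 2] EU: children E:{C}, U:{C} ∩→ {C}; cost 0
[col 2] NP: children N:{C}, P:{G} ∪→ {C,G}; cost 1
[col 2] ENPU: children EU:{C}, NP:{C,G} ∩→ {C}; cost 0
[col 2] AENPQSU: children AQS:{G}, ENPU:{C} ∪→ {C,G}; cost 1
per-site changes: [4, 4, 3]; total = 11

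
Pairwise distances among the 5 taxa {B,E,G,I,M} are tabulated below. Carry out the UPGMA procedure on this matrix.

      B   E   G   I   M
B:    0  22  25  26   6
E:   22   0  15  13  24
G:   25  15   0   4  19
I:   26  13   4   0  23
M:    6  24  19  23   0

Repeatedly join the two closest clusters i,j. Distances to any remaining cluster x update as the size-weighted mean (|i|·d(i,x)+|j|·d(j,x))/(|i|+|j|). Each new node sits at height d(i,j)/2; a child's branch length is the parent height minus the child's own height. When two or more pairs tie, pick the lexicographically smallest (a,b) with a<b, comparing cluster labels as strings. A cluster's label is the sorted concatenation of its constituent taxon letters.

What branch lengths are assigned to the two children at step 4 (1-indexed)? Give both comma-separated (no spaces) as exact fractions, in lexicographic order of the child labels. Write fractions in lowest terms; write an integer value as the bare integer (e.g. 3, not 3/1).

step 1: merge (G,I) at d=4; branch lengths G→2, I→2; new cluster GI
  updated: d(B,GI)=51/2, d(E,GI)=14, d(GI,M)=21
step 2: merge (B,M) at d=6; branch lengths B→3, M→3; new cluster BM
  updated: d(BM,E)=23, d(BM,GI)=93/4
step 3: merge (E,GI) at d=14; branch lengths E→7, GI→5; new cluster EGI
  updated: d(BM,EGI)=139/6
step 4: merge (BM,EGI) at d=139/6; branch lengths BM→103/12, EGI→55/12; new cluster BEGIM
final tree: ((B:3,M:3):103/12,(E:7,(G:2,I:2):5):55/12)
total length: 211/6

103/12,55/12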